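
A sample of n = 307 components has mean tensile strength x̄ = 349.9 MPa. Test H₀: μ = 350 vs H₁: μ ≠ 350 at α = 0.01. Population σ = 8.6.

z = (x̄ - μ₀)/(σ/√n) = (349.9 - 350)/(8.6/√307) = -0.204. Critical value: ±2.576. Since |-0.204| ≤ 2.576, Fail to reject H₀.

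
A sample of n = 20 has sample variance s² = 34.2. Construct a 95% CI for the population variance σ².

df = 19. χ²_{0.025} = 32.852, χ²_{0.975} = 8.907. CI for σ² = ((n-1)s²/χ²_{α/2}, (n-1)s²/χ²_{1-α/2}) = (19·34.2/32.852, 19·34.2/8.907) = (19.78, 72.95)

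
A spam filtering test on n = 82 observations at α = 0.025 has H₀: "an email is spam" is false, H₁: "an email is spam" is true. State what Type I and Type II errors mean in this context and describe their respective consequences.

Type I (false positive): concluding that an email is spam when it is not — a legitimate email is sent to the spam folder and the user misses it. Type II (false negative): failing to conclude that an email is spam when it is — a spam email lands in the inbox. Which is costlier depends on domain priorities and is a judgement call rather than a statistical fact.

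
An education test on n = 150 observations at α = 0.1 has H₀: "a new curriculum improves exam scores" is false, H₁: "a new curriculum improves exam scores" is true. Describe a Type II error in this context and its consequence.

Type II error: failing to reject H₀ when it is false — concluding that a new curriculum improves exam scores is not supported when in fact it is. Consequence: keeping the old curriculum when the new one would have helped students.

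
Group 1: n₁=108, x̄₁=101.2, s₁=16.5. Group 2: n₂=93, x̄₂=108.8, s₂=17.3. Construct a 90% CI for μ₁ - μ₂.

Difference = -7.6. SE = √(16.5²/108 + 17.3²/93) = 2.396. CI = (-11.54, -3.66)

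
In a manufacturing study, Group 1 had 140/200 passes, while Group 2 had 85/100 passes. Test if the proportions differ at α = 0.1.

p̂₁ = 0.7, p̂₂ = 0.85, pooled p̂ = 0.75. z = -2.828. Critical: ±1.645. Reject H₀.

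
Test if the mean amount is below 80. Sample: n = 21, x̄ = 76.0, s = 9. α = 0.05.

t = (76.0 - 80)/(9/√21) = -2.037, df = 20. Critical t = -1.725. Reject H₀.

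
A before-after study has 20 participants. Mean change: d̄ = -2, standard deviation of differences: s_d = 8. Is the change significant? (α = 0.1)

t = d̄/(s_d/√n) = -2/(8/√20) = -1.118. df = 19, critical t = ±1.729. Fail to reject H₀.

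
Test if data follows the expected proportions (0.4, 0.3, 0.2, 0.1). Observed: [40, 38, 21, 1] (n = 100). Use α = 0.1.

Expected: [40.0, 30.0, 20.0, 10.0]. χ² = 10.283. df = 3, critical = 6.251. Reject H₀.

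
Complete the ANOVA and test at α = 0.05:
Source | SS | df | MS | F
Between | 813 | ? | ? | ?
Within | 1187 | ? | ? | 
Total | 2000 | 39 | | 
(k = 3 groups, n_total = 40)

df_between = 2, df_within = 37. MS_between = 406.5, MS_within = 32.08. F = 12.671, F_crit ≈ 3.252. Reject H₀.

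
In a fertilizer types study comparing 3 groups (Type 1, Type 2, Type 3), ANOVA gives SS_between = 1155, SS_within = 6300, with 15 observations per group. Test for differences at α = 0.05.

df_between = 2, df_within = 42. F = MS_between/MS_within = 577.5/150.0 = 3.85. F_crit ≈ 3.22. Reject H₀. At least one mean differs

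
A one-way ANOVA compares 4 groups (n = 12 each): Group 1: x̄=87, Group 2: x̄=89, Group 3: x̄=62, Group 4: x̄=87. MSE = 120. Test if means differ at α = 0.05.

Grand mean = 81.25. SS_between = 5961.0, MS_between = 1987.0. F = 16.558, F_crit ≈ 2.816. Reject H₀.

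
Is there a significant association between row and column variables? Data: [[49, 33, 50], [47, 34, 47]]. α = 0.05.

χ² = 0.088. df = 2, critical = 5.991. Fail to reject H₀. No evidence of dependence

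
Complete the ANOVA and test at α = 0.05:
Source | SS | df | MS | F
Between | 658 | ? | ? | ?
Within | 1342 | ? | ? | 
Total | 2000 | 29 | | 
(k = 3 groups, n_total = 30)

df_between = 2, df_within = 27. MS_between = 329.0, MS_within = 49.7. F = 6.619, F_crit ≈ 3.354. Reject H₀.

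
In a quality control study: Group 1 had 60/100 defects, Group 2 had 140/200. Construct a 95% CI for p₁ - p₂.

p̂₁ = 0.6, p̂₂ = 0.7. Difference = -0.1. CI = (-0.215, 0.015)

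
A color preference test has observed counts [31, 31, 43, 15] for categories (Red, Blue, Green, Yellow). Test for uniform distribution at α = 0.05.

Expected = 30 each. χ² = Σ(O-E)²/E = 13.2. df = 3, critical value = 7.815. Reject H₀.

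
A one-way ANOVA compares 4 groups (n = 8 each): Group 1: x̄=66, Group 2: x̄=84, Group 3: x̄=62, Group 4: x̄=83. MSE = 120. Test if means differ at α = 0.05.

Grand mean = 73.75. SS_between = 3110.0, MS_between = 1036.67. F = 8.639, F_crit ≈ 2.947. Reject H₀.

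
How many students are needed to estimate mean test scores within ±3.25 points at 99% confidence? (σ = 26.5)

n = (z*σ/E)² = (2.576×26.5/3.25)² = 441.2 → n = 442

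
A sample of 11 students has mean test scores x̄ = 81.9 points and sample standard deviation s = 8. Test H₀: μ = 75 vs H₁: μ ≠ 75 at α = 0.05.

t = (x̄ - μ₀)/(s/√n) = (81.9 - 75)/(8/√11) = 2.861. df = 10, critical t = ±2.228. Reject H₀.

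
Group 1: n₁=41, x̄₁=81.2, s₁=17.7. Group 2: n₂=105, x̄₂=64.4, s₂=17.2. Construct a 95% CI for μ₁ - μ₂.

Difference = 16.8. SE = √(17.7²/41 + 17.2²/105) = 3.234. CI = (10.46, 23.14)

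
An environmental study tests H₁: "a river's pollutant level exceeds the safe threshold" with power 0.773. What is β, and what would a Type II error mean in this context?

β = 1 - power = 1 - 0.773 = 0.227. A Type II error is failing to reject H₀ when H₀ is false (false negative) — here, failing to conclude that a river's pollutant level exceeds the safe threshold when in fact it is true. Consequence: allowing unsafe pollution to continue.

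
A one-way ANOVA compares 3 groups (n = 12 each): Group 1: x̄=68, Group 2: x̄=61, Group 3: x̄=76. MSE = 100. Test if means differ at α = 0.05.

Grand mean = 68.33. SS_between = 1352.0, MS_between = 676.0. F = 6.76, F_crit ≈ 3.285. Reject H₀.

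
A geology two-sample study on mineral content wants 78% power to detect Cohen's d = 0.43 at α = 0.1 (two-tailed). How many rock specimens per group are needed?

z_{α/2} = 1.645, z_β = Φ⁻¹(0.78) = 0.772. For small effect (d = 0.43): n per group = 2(z_{α/2} + z_β)²/d² = 2(1.645 + 0.772)²/0.43² = 63.2 → 64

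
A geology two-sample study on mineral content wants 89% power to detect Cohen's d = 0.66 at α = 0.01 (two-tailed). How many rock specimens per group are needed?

z_{α/2} = 2.576, z_β = Φ⁻¹(0.89) = 1.227. For medium effect (d = 0.66): n per group = 2(z_{α/2} + z_β)²/d² = 2(2.576 + 1.227)²/0.66² = 66.4 → 67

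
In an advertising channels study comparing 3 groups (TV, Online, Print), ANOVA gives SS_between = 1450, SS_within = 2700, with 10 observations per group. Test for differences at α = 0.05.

df_between = 2, df_within = 27. F = MS_between/MS_within = 725.0/100.0 = 7.25. F_crit ≈ 3.354. Reject H₀. At least one mean differs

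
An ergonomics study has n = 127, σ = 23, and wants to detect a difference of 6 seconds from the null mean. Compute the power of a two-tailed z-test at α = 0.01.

SE = σ/√n = 23/√127 = 2.041. Non-centrality λ = d/SE = 6/2.041 = 2.94. Power ≈ Φ(λ - z_{α/2}) = Φ(2.94 - 2.576) = Φ(0.364) = 0.642.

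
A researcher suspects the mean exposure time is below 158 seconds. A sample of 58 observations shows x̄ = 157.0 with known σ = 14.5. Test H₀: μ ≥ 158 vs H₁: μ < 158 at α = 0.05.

z = -0.525. Critical value: -1.645. Fail to reject H₀.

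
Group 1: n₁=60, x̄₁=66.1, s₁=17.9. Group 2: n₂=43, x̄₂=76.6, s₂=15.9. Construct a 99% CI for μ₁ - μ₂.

Difference = -10.5. SE = √(17.9²/60 + 15.9²/43) = 3.35. CI = (-19.13, -1.87)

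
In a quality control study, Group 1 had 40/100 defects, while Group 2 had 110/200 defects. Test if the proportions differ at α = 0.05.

p̂₁ = 0.4, p̂₂ = 0.55, pooled p̂ = 0.5. z = -2.449. Critical: ±1.96. Reject H₀.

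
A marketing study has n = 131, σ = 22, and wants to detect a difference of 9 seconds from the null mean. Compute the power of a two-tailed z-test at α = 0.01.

SE = σ/√n = 22/√131 = 1.922. Non-centrality λ = d/SE = 9/1.922 = 4.682. Power ≈ Φ(λ - z_{α/2}) = Φ(4.682 - 2.576) = Φ(2.106) = 0.982.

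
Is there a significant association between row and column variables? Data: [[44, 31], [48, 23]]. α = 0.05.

χ² = 1.25. df = 1, critical = 3.841. Fail to reject H₀. No evidence of dependence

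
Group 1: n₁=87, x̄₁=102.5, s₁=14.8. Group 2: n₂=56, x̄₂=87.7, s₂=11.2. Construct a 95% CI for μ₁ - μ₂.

Difference = 14.8. SE = √(14.8²/87 + 11.2²/56) = 2.181. CI = (10.52, 19.08)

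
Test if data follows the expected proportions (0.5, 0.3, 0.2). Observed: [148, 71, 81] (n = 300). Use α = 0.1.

Expected: [150.0, 90.0, 60.0]. χ² = 11.388. df = 2, critical = 4.605. Reject H₀.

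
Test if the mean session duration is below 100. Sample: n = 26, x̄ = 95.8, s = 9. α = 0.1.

t = (95.8 - 100)/(9/√26) = -2.38, df = 25. Critical t = -1.316. Reject H₀.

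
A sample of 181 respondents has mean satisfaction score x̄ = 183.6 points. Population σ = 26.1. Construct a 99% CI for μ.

CI = x̄ ± z*(σ/√n) = 183.6 ± 2.576(26.1/√181) = 183.6 ± 5.0 = (178.6, 188.6)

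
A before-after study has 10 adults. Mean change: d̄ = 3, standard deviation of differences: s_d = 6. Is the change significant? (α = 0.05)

t = d̄/(s_d/√n) = 3/(6/√10) = 1.581. df = 9, critical t = ±2.262. Fail to reject H₀.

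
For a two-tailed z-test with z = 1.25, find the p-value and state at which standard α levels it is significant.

p = 2·P(Z > |1.25|) = 2·(1 - Φ(1.25)) ≈ 0.2113. Not significant at any standard level.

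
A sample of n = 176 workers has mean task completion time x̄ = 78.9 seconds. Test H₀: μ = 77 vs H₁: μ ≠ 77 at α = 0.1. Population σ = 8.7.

z = (x̄ - μ₀)/(σ/√n) = (78.9 - 77)/(8.7/√176) = 2.897. Critical value: ±1.645. Since |2.897| > 1.645, Reject H₀.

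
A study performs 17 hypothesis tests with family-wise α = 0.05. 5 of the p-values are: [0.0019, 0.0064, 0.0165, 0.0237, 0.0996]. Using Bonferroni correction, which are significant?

Bonferroni α = 0.05/17 = 0.00294. Significant p-values: [0.0019]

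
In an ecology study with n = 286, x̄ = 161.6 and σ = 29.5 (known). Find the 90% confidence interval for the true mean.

CI = x̄ ± z*(σ/√n) = 161.6 ± 1.645(29.5/√286) = 161.6 ± 2.87 = (158.73, 164.47)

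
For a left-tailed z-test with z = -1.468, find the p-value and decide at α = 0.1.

p = P(Z < -1.468) = Φ(-1.468) ≈ 0.0711. Since p < 0.1, reject H₀ (significant) at α = 0.1.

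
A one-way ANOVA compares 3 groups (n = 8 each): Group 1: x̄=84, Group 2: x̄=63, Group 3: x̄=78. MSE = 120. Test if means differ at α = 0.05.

Grand mean = 75.0. SS_between = 1872.0, MS_between = 936.0. F = 7.8, F_crit ≈ 3.467. Reject H₀.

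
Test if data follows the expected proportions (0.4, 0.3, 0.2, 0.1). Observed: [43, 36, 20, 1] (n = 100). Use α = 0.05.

Expected: [40.0, 30.0, 20.0, 10.0]. χ² = 9.525. df = 3, critical = 7.815. Reject H₀.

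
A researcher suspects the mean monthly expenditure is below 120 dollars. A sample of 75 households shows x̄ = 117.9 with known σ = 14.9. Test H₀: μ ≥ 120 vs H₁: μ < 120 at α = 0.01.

z = -1.221. Critical value: -2.33. Fail to reject H₀.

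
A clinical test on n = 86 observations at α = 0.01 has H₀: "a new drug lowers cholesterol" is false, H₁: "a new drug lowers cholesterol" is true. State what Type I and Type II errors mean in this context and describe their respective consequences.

Type I (false positive): concluding that a new drug lowers cholesterol when it is not — approving an ineffective drug — patients take a useless medication and may skip effective alternatives. Type II (false negative): failing to conclude that a new drug lowers cholesterol when it is — shelving an effective drug — patients miss out on a treatment that would have helped. Which is costlier depends on domain priorities and is a judgement call rather than a statistical fact.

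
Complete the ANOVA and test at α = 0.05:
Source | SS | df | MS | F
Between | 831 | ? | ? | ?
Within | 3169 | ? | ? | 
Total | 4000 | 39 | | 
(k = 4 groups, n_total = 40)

df_between = 3, df_within = 36. MS_between = 277.0, MS_within = 88.03. F = 3.147, F_crit ≈ 2.866. Reject H₀.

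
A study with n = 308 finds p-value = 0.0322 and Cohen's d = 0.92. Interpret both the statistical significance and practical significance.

Statistically significant (p = 0.0322 < 0.05). Cohen's d = 0.92 indicates a large effect size. Both statistical and practical significance should be considered.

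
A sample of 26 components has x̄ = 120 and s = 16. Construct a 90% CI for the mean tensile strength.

CI = x̄ ± t*(s/√n) = 120 ± 1.708(16/√26) = (114.64, 125.36)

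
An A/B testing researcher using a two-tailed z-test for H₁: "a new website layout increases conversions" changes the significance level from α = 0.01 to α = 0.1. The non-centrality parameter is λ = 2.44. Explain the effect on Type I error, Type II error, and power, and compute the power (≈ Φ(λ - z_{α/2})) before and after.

Increasing α from 0.01 to 0.1:
• Type I error rate increases (α is the Type I rate by definition).
• Critical value moves from z_{α/2} = 2.576 to 1.645, so power = Φ(λ - z_{α/2}) goes from Φ(2.44 - 2.576) = 0.446 to Φ(2.44 - 1.645) = 0.787.
• Type II error rate β = 1 - power therefore decreases (0.554 → 0.213).
Appropriate when false negatives are costly — here, discarding a layout that would have improved conversions — lost revenue.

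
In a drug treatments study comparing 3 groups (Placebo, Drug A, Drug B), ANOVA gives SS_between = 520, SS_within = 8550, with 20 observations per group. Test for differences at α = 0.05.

df_between = 2, df_within = 57. F = MS_between/MS_within = 260.0/150.0 = 1.733. F_crit ≈ 3.159. Fail to reject H₀.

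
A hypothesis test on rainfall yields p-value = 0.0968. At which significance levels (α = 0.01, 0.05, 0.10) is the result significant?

p = 0.0968. Significant at: α = 0.1.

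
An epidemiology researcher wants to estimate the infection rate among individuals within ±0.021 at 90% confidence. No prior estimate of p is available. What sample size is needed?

Conservative approach: use p = 0.5 (maximizes p(1-p) = 0.25). n = z²(0.25)/E² = 1.645²×0.25/0.021² = 1534.03 → n = 1535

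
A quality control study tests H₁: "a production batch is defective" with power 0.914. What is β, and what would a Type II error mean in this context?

β = 1 - power = 1 - 0.914 = 0.086. A Type II error is failing to reject H₀ when H₀ is false (false negative) — here, failing to conclude that a production batch is defective when in fact it is true. Consequence: shipping a defective batch — faulty products reach customers.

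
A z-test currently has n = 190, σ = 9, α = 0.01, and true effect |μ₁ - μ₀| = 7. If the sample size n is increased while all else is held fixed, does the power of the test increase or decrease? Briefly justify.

Power increases: a larger n shrinks the standard error σ/√n, moving the sampling distribution under H₁ further from the critical value.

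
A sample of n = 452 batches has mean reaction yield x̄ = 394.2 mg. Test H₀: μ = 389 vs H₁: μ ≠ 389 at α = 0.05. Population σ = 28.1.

z = (x̄ - μ₀)/(σ/√n) = (394.2 - 389)/(28.1/√452) = 3.934. Critical value: ±1.96. Since |3.934| > 1.96, Reject H₀.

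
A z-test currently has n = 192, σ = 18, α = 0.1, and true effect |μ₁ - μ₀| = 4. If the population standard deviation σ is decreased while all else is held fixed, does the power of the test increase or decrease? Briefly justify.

Power increases: a smaller σ shrinks the standard error σ/√n, moving the sampling distribution under H₁ further from the critical value.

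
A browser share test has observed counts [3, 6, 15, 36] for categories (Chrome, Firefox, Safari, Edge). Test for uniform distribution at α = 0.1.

Expected = 15 each. χ² = Σ(O-E)²/E = 44.4. df = 3, critical value = 6.251. Reject H₀.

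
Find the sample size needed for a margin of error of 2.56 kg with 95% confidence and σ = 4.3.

n = (z*σ/E)² = (1.96×4.3/2.56)² = 10.8 → n = 11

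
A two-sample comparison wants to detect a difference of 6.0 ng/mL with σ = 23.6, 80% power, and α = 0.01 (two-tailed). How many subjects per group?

n per group = 2(z_α/2 + z_β)²σ²/d² = 2×(2.576 + 0.84)²×23.6²/6.0² = 361.1 → n = 362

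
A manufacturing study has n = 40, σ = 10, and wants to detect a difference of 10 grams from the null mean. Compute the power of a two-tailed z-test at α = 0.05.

SE = σ/√n = 10/√40 = 1.581. Non-centrality λ = d/SE = 10/1.581 = 6.325. Power ≈ Φ(λ - z_{α/2}) = Φ(6.325 - 1.96) = Φ(4.365) = 1.0.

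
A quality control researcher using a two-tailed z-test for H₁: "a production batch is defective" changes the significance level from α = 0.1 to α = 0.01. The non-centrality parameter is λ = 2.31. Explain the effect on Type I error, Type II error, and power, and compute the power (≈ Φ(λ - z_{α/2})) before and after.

Decreasing α from 0.1 to 0.01:
• Type I error rate decreases (α is the Type I rate by definition).
• Critical value moves from z_{α/2} = 1.645 to 2.576, so power = Φ(λ - z_{α/2}) goes from Φ(2.31 - 1.645) = 0.747 to Φ(2.31 - 2.576) = 0.395.
• Type II error rate β = 1 - power therefore increases (0.253 → 0.605).
Appropriate when false positives are costly — here, scrapping a good batch — wasted material and cost for no reason.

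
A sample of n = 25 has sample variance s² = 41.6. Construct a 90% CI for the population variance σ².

df = 24. χ²_{0.05} = 36.415, χ²_{0.95} = 13.848. CI for σ² = ((n-1)s²/χ²_{α/2}, (n-1)s²/χ²_{1-α/2}) = (24·41.6/36.415, 24·41.6/13.848) = (27.42, 72.1)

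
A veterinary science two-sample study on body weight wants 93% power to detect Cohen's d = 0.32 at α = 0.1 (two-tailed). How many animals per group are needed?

z_{α/2} = 1.645, z_β = Φ⁻¹(0.93) = 1.476. For small effect (d = 0.32): n per group = 2(z_{α/2} + z_β)²/d² = 2(1.645 + 1.476)²/0.32² = 190.2 → 191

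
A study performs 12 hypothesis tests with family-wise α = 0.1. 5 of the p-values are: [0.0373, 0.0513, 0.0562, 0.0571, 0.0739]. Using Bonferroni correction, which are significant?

Bonferroni α = 0.1/12 = 0.00833. None of the given p-values are significant.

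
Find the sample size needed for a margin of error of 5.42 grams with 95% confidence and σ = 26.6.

n = (z*σ/E)² = (1.96×26.6/5.42)² = 92.5 → n = 93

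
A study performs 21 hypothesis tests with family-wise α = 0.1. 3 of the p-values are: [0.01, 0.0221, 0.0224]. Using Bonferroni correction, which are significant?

Bonferroni α = 0.1/21 = 0.00476. None of the given p-values are significant.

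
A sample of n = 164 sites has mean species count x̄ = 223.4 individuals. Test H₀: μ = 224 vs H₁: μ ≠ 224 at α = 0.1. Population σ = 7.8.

z = (x̄ - μ₀)/(σ/√n) = (223.4 - 224)/(7.8/√164) = -0.985. Critical value: ±1.645. Since |-0.985| ≤ 1.645, Fail to reject H₀.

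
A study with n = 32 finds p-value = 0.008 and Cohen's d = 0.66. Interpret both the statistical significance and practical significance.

Statistically significant (p = 0.008 < 0.05). Cohen's d = 0.66 indicates a medium effect size. Both statistical and practical significance should be considered.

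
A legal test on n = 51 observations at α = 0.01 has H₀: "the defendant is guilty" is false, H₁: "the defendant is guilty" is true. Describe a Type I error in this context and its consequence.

Type I error: rejecting H₀ when it is true — concluding that the defendant is guilty when in fact it is not. Consequence: convicting an innocent person.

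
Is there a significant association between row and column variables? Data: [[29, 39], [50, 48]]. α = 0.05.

χ² = 1.128. df = 1, critical = 3.841. Fail to reject H₀. No evidence of dependence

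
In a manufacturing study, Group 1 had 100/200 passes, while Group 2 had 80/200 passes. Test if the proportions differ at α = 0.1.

p̂₁ = 0.5, p̂₂ = 0.4, pooled p̂ = 0.45. z = 2.01. Critical: ±1.645. Reject H₀.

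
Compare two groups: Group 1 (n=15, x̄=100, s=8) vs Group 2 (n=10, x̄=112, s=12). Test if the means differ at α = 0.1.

Pooled sp = 9.76. t = -3.011, df = 23. Critical t = ±1.714. Reject H₀.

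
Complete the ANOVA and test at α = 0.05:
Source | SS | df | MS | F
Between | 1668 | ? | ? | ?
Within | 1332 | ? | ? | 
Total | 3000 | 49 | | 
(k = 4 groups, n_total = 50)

df_between = 3, df_within = 46. MS_between = 556.0, MS_within = 28.96. F = 19.201, F_crit ≈ 2.807. Reject H₀.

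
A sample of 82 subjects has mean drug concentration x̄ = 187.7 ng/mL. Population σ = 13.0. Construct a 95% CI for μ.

CI = x̄ ± z*(σ/√n) = 187.7 ± 1.96(13.0/√82) = 187.7 ± 2.81 = (184.89, 190.51)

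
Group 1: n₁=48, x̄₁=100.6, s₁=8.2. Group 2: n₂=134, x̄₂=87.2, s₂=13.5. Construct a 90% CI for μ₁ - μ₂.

Difference = 13.4. SE = √(8.2²/48 + 13.5²/134) = 1.662. CI = (10.67, 16.13)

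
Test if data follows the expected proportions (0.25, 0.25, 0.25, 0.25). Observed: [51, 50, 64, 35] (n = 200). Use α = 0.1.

Expected: [50.0, 50.0, 50.0, 50.0]. χ² = 8.44. df = 3, critical = 6.251. Reject H₀.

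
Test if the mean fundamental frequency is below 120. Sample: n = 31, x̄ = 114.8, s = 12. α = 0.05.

t = (114.8 - 120)/(12/√31) = -2.413, df = 30. Critical t = -1.697. Reject H₀.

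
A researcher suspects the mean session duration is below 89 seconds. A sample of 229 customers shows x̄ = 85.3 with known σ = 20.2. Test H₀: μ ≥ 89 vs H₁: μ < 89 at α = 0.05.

z = -2.772. Critical value: -1.645. Reject H₀.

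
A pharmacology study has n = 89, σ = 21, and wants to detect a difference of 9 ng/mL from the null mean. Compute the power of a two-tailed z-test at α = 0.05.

SE = σ/√n = 21/√89 = 2.226. Non-centrality λ = d/SE = 9/2.226 = 4.043. Power ≈ Φ(λ - z_{α/2}) = Φ(4.043 - 1.96) = Φ(2.083) = 0.981.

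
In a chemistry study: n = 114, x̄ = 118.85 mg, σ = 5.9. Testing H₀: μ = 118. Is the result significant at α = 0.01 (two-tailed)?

z = (118.85 - 118)/(5.9/√114) = 1.538. Since |z| ≤ 2.576, not significant at α = 0.01.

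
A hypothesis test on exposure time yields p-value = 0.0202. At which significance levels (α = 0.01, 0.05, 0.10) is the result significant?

p = 0.0202. Significant at: α = 0.05, 0.1.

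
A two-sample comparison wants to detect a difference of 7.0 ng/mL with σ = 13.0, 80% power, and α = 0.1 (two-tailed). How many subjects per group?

n per group = 2(z_α/2 + z_β)²σ²/d² = 2×(1.645 + 0.84)²×13.0²/7.0² = 42.6 → n = 43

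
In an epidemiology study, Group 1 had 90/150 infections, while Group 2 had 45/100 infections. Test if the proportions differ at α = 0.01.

p̂₁ = 0.6, p̂₂ = 0.45, pooled p̂ = 0.54. z = 2.331. Critical: ±2.576. Fail to reject H₀.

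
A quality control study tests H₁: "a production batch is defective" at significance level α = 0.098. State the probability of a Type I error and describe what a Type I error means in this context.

P(Type I error) = α = 0.098. A Type I error is rejecting H₀ when H₀ is actually true (false positive) — here, concluding that a production batch is defective when in fact this is not the case. Consequence: scrapping a good batch — wasted material and cost for no reason.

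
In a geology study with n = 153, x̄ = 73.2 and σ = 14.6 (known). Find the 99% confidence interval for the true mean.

CI = x̄ ± z*(σ/√n) = 73.2 ± 2.576(14.6/√153) = 73.2 ± 3.04 = (70.16, 76.24)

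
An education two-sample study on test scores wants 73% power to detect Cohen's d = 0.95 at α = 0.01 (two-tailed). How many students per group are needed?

z_{α/2} = 2.576, z_β = Φ⁻¹(0.73) = 0.613. For large effect (d = 0.95): n per group = 2(z_{α/2} + z_β)²/d² = 2(2.576 + 0.613)²/0.95² = 22.5 → 23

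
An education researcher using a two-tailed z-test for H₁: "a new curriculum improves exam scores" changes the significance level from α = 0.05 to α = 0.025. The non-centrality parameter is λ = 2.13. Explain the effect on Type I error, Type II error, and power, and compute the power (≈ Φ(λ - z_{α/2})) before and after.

Decreasing α from 0.05 to 0.025:
• Type I error rate decreases (α is the Type I rate by definition).
• Critical value moves from z_{α/2} = 1.96 to 2.241, so power = Φ(λ - z_{α/2}) goes from Φ(2.13 - 1.96) = 0.567 to Φ(2.13 - 2.241) = 0.456.
• Type II error rate β = 1 - power therefore increases (0.433 → 0.544).
Appropriate when false positives are costly — here, adopting a curriculum that gives no real benefit — disruption for nothing.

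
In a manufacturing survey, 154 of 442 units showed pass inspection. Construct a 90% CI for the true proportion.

p̂ = 0.348. CI = p̂ ± z*√(p̂(1-p̂)/n) = (0.311, 0.386)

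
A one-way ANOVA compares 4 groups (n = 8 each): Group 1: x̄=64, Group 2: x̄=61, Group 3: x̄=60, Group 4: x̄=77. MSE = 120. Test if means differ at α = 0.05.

Grand mean = 65.5. SS_between = 1480.0, MS_between = 493.33. F = 4.111, F_crit ≈ 2.947. Reject H₀.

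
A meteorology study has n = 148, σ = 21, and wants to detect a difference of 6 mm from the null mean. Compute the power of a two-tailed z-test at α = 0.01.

SE = σ/√n = 21/√148 = 1.726. Non-centrality λ = d/SE = 6/1.726 = 3.476. Power ≈ Φ(λ - z_{α/2}) = Φ(3.476 - 2.576) = Φ(0.9) = 0.816.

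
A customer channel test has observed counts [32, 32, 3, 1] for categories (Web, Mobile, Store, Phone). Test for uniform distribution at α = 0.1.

Expected = 17 each. χ² = Σ(O-E)²/E = 53.059. df = 3, critical value = 6.251. Reject H₀.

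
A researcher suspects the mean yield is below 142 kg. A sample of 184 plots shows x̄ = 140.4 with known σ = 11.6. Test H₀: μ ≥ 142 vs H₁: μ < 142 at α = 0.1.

z = -1.871. Critical value: -1.28. Reject H₀.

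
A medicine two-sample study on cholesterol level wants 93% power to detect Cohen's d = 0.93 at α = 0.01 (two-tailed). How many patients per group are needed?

z_{α/2} = 2.576, z_β = Φ⁻¹(0.93) = 1.476. For large effect (d = 0.93): n per group = 2(z_{α/2} + z_β)²/d² = 2(2.576 + 1.476)²/0.93² = 38.0 → 38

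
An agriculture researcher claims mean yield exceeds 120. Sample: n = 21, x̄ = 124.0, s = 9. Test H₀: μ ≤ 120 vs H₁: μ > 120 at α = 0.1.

t = (124.0 - 120)/(9/√21) = 2.037, df = 20. Critical t = 1.325. Reject H₀.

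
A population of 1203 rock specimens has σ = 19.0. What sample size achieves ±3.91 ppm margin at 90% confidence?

Without FPC: n₀ = (1.645×19.0/3.91)² = 63.898. With FPC: n = n₀N/(n₀+N-1) = 60.7 → n = 61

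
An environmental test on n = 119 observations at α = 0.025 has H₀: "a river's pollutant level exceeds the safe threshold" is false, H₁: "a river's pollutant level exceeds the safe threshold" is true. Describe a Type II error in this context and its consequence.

Type II error: failing to reject H₀ when it is false — concluding that a river's pollutant level exceeds the safe threshold is not supported when in fact it is. Consequence: allowing unsafe pollution to continue.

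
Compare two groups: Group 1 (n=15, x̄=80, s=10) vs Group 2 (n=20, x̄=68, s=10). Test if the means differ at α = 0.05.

Pooled sp = 10.0. t = 3.513, df = 33. Critical t = ±2.035. Reject H₀.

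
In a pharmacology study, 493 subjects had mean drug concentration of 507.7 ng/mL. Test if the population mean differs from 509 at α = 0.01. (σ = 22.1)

z = (x̄ - μ₀)/(σ/√n) = (507.7 - 509)/(22.1/√493) = -1.306. Critical value: ±2.576. Since |-1.306| ≤ 2.576, Fail to reject H₀.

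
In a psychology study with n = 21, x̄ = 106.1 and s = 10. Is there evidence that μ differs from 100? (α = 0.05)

t = (x̄ - μ₀)/(s/√n) = (106.1 - 100)/(10/√21) = 2.795. df = 20, critical t = ±2.086. Reject H₀.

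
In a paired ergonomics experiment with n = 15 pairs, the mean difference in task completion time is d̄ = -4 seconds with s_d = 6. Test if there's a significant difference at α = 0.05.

t = d̄/(s_d/√n) = -4/(6/√15) = -2.582. df = 14, critical t = ±2.145. Reject H₀.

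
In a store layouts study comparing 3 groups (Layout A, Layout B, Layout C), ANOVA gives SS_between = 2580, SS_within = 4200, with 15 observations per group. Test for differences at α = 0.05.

df_between = 2, df_within = 42. F = MS_between/MS_within = 1290.0/100.0 = 12.9. F_crit ≈ 3.22. Reject H₀. At least one mean differs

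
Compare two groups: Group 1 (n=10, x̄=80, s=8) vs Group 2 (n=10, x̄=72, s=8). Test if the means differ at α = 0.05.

Pooled sp = 8.0. t = 2.236, df = 18. Critical t = ±2.101. Reject H₀.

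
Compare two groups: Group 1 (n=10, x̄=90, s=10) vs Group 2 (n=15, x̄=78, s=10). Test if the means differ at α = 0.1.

Pooled sp = 10.0. t = 2.939, df = 23. Critical t = ±1.714. Reject H₀.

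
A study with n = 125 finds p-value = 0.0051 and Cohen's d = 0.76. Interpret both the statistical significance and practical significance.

Statistically significant (p = 0.0051 < 0.05). Cohen's d = 0.76 indicates a medium effect size. Both statistical and practical significance should be considered.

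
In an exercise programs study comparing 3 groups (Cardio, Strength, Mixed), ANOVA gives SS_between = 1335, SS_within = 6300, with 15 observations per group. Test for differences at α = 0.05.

df_between = 2, df_within = 42. F = MS_between/MS_within = 667.5/150.0 = 4.45. F_crit ≈ 3.22. Reject H₀. At least one mean differs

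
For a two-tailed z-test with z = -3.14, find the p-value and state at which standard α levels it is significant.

p = 2·P(Z > |-3.14|) = 2·(1 - Φ(3.14)) ≈ 0.0017. Significant at α = 0.1; Significant at α = 0.05; Significant at α = 0.01.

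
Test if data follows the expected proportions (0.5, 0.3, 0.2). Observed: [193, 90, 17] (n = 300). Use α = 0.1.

Expected: [150.0, 90.0, 60.0]. χ² = 43.143. df = 2, critical = 4.605. Reject H₀.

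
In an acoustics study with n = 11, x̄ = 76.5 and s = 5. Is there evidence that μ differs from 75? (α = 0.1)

t = (x̄ - μ₀)/(s/√n) = (76.5 - 75)/(5/√11) = 0.995. df = 10, critical t = ±1.812. Fail to reject H₀.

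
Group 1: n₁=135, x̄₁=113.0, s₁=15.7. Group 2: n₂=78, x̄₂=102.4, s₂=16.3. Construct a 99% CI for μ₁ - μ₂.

Difference = 10.6. SE = √(15.7²/135 + 16.3²/78) = 2.287. CI = (4.71, 16.49)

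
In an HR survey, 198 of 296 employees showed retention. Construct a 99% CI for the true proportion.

p̂ = 0.669. CI = p̂ ± z*√(p̂(1-p̂)/n) = (0.598, 0.739)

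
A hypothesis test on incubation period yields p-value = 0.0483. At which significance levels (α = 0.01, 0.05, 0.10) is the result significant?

p = 0.0483. Significant at: α = 0.05, 0.1.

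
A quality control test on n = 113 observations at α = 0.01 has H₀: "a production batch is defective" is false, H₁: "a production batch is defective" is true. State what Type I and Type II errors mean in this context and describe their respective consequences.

Type I (false positive): concluding that a production batch is defective when it is not — scrapping a good batch — wasted material and cost for no reason. Type II (false negative): failing to conclude that a production batch is defective when it is — shipping a defective batch — faulty products reach customers. Which is costlier depends on domain priorities and is a judgement call rather than a statistical fact.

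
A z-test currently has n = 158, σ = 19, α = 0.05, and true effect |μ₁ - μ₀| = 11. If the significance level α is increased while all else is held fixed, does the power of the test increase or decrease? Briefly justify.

Power increases: a larger α lowers the critical value, so more of the H₁ sampling distribution falls in the rejection region.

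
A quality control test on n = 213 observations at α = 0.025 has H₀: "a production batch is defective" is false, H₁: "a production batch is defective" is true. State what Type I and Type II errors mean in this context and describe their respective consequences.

Type I (false positive): concluding that a production batch is defective when it is not — scrapping a good batch — wasted material and cost for no reason. Type II (false negative): failing to conclude that a production batch is defective when it is — shipping a defective batch — faulty products reach customers. Which is costlier depends on domain priorities and is a judgement call rather than a statistical fact.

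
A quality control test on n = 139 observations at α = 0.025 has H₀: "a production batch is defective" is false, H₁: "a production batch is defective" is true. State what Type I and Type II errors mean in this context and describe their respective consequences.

Type I (false positive): concluding that a production batch is defective when it is not — scrapping a good batch — wasted material and cost for no reason. Type II (false negative): failing to conclude that a production batch is defective when it is — shipping a defective batch — faulty products reach customers. Which is costlier depends on domain priorities and is a judgement call rather than a statistical fact.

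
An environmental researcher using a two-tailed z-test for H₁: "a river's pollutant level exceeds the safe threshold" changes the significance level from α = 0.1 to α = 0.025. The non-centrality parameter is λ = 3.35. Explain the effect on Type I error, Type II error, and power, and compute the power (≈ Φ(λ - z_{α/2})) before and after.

Decreasing α from 0.1 to 0.025:
• Type I error rate decreases (α is the Type I rate by definition).
• Critical value moves from z_{α/2} = 1.645 to 2.241, so power = Φ(λ - z_{α/2}) goes from Φ(3.35 - 1.645) = 0.956 to Φ(3.35 - 2.241) = 0.866.
• Type II error rate β = 1 - power therefore increases (0.044 → 0.134).
Appropriate when false positives are costly — here, shutting down a compliant factory unnecessarily.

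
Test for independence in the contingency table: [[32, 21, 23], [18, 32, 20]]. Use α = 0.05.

χ² = 6.176. df = 2, critical = 5.991. Reject H₀. Variables are dependent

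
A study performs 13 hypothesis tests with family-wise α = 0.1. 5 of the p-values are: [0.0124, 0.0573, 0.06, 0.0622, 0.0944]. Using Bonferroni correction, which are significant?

Bonferroni α = 0.1/13 = 0.00769. None of the given p-values are significant.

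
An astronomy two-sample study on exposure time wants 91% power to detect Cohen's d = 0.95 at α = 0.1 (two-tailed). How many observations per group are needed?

z_{α/2} = 1.645, z_β = Φ⁻¹(0.91) = 1.341. For large effect (d = 0.95): n per group = 2(z_{α/2} + z_β)²/d² = 2(1.645 + 1.341)²/0.95² = 19.8 → 20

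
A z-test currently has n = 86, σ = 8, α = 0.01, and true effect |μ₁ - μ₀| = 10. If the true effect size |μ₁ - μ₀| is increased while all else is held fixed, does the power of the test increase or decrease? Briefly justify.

Power increases: a larger true effect increases the non-centrality λ = |μ₁ - μ₀|/(σ/√n).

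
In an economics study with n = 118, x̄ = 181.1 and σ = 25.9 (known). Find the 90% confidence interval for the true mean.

CI = x̄ ± z*(σ/√n) = 181.1 ± 1.645(25.9/√118) = 181.1 ± 3.92 = (177.18, 185.02)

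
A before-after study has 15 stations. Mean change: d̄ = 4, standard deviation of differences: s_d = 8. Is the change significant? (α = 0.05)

t = d̄/(s_d/√n) = 4/(8/√15) = 1.936. df = 14, critical t = ±2.145. Fail to reject H₀.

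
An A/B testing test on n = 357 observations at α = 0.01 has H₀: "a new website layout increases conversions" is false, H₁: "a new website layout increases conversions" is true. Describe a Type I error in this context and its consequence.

Type I error: rejecting H₀ when it is true — concluding that a new website layout increases conversions when in fact it is not. Consequence: rolling out a layout that doesn't actually help — wasted engineering effort.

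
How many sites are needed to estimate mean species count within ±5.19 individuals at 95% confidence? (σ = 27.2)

n = (z*σ/E)² = (1.96×27.2/5.19)² = 105.5 → n = 106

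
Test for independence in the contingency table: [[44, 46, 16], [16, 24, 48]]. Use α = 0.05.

χ² = 34.609. df = 2, critical = 5.991. Reject H₀. Variables are dependent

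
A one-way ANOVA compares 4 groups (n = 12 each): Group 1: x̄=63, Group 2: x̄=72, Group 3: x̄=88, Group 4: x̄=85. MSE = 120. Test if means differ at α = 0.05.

Grand mean = 77.0. SS_between = 4872.0, MS_between = 1624.0. F = 13.533, F_crit ≈ 2.816. Reject H₀.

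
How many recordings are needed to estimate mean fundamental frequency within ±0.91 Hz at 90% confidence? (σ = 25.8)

n = (z*σ/E)² = (1.645×25.8/0.91)² = 2175.1 → n = 2176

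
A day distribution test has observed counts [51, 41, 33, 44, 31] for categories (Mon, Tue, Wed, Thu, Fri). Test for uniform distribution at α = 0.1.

Expected = 40 each. χ² = Σ(O-E)²/E = 6.7. df = 4, critical value = 7.779. Fail to reject H₀.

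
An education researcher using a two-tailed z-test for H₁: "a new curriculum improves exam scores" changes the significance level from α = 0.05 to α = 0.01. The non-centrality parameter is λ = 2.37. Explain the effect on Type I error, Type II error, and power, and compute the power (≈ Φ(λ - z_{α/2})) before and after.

Decreasing α from 0.05 to 0.01:
• Type I error rate decreases (α is the Type I rate by definition).
• Critical value moves from z_{α/2} = 1.96 to 2.576, so power = Φ(λ - z_{α/2}) goes from Φ(2.37 - 1.96) = 0.659 to Φ(2.37 - 2.576) = 0.418.
• Type II error rate β = 1 - power therefore increases (0.341 → 0.582).
Appropriate when false positives are costly — here, adopting a curriculum that gives no real benefit — disruption for nothing.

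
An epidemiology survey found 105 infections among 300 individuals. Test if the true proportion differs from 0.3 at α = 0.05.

p̂ = 0.35, p₀ = 0.3. z = (p̂ - p₀)/√(p₀(1-p₀)/n) = 1.89. Critical: ±1.96. Fail to reject H₀.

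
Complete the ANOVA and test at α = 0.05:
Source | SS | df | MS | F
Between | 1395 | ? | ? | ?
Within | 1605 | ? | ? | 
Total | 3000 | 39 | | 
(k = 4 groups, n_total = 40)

df_between = 3, df_within = 36. MS_between = 465.0, MS_within = 44.58. F = 10.43, F_crit ≈ 2.866. Reject H₀.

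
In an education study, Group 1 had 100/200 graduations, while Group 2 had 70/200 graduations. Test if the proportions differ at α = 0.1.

p̂₁ = 0.5, p̂₂ = 0.35, pooled p̂ = 0.425. z = 3.034. Critical: ±1.645. Reject H₀.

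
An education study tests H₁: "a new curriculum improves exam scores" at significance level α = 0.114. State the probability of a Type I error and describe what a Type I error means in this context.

P(Type I error) = α = 0.114. A Type I error is rejecting H₀ when H₀ is actually true (false positive) — here, concluding that a new curriculum improves exam scores when in fact this is not the case. Consequence: adopting a curriculum that gives no real benefit — disruption for nothing.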